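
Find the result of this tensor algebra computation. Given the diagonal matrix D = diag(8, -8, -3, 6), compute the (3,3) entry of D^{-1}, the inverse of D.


For a diagonal matrix, the inverse has entries (D^{-1})_{ii} = 1/d_{ii}.
The diagonal entries are: d_{11} = 8, d_{22} = -8, d_{33} = -3, d_{44} = 6
We need (D^{-1})_{33} = 1/d_{33} = 1/-3 = -1/3

-1/3


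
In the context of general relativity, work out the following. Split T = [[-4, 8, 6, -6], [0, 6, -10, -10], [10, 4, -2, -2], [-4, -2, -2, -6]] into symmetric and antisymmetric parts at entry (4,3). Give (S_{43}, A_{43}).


T_{43} = -2
T_{34} = -2
S_{43} = (-2 + -2)/2 = -4/2 = -2
A_{43} = (-2 - -2)/2 = 0/2 = 0
Check: S + A = -2 + 0 = -2 = T_{43}.

(-2, 0)


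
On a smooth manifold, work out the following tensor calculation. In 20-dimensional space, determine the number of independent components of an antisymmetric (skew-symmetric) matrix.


An antisymmetric rank-2 tensor satisfies A_{ij} = -A_{ji}, so diagonal entries are zero.
The independent components are the upper-triangular entries: C(n, 2) = n(n-1)/2.
n = 20
C(20, 2) = 20 * 19 / 2 = 380 / 2 = 190

190


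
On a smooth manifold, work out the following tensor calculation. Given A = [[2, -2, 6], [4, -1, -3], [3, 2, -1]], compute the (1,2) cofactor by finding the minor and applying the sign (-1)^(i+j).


To find cofactor C_{12}, delete row 1 and column 2.
The resulting 2x2 submatrix is: [[4, -3], [3, -1]]
Minor M_{12} = 4*-1 - -3*3
  = -4 - -9 = 5
Sign = (-1)^(1+2) = (-1)^3 = -1
Cofactor C_{12} = -1 * 5 = -5

-5


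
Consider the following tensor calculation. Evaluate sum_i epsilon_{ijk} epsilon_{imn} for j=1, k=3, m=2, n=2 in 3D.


Using the identity: epsilon_{ijk} epsilon_{imn} = delta_{jm} delta_{kn} - delta_{jn} delta_{km}.
delta_{12} = 0
delta_{32} = 0
delta_{12} = 0
delta_{32} = 0
Result = 0 * 0 - 0 * 0 = 0 - 0 = 0

0


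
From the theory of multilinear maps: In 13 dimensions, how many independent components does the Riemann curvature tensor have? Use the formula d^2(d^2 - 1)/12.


The Riemann tensor in d dimensions has d^2(d^2 - 1)/12 independent components.
d = 13, so d^2 = 169
d^2 - 1 = 168
d^2(d^2 - 1) = 169 * 168 = 28392
Divide by 12: 28392 / 12 = 2366

2366


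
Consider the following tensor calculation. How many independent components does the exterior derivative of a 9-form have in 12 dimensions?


The exterior derivative of a p-form is a (p+1)-form.
Its number of independent components is C(n, p+1).
n = 12, p+1 = 10
C(12, 10) = 66

66


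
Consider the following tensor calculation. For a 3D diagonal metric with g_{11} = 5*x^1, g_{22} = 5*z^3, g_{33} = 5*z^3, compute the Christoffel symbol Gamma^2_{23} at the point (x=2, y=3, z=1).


For a diagonal metric, Gamma^k_{ij} = (1/2) g^{kk} (dg_{ik}/dx_j + dg_{jk}/dx_i - dg_{ij}/dx_k).
The metric is diagonal, so g_{ab} = 0 for a != b.
At the given point: g_{11} = 10, g_{22} = 5, g_{33} = 5
g^{22} = 1/5
dg_{22}/dx_3 = dg_{22}/dx_3 = 15
dg_{32}/dx_2 = 0 (off-diagonal)
dg_{23}/dx_2 = 0 (off-diagonal)
Numerator = 15 + 0 - 0 = 15
Gamma^2_{23} = 15 / (2 * 5) = 3/2

3/2


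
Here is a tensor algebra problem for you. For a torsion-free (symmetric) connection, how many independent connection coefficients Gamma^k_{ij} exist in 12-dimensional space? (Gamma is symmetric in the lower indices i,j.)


Christoffel symbols Gamma^k_{ij} are symmetric in i,j, so there are d * d(d+1)/2 independent symbols.
d = 12
d(d+1)/2 = 12 * 13 / 2 = 78
Total = 12 * 78 = 936

936


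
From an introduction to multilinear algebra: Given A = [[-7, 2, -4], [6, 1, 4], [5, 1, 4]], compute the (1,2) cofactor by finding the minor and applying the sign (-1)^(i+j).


To find cofactor C_{12}, delete row 1 and column 2.
The resulting 2x2 submatrix is: [[6, 4], [5, 4]]
Minor M_{12} = 6*4 - 4*5
  = 24 - 20 = 4
Sign = (-1)^(1+2) = (-1)^3 = -1
Cofactor C_{12} = -1 * 4 = -4

-4


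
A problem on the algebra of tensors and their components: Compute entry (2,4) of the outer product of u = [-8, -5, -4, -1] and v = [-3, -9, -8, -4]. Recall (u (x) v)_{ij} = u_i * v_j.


The outer product entry T_{ij} = u_i * v_j.
We need i=2, j=4.
u_2 = -5, v_4 = -4
T_{2,4} = -5 * -4 = 20

20


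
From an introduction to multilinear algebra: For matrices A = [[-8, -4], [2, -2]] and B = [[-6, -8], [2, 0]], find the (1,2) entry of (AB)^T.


(AB)^T_{ij} = (AB)_{ji} = sum_k A_{jk} B_{ki}.
For i=1, j=2 we need (AB)_{21}:
A_{21} * B_{11} = 2 * -6 = -12
A_{22} * B_{21} = -2 * 2 = -4
Sum = -12 + -4 = -16

-16


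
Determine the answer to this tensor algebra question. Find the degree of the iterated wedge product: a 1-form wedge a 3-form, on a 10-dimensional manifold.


The degree of a wedge product is the sum of the degrees of the individual forms.
Degrees: 1, 3
Total degree = 1 + 3 = 4

4


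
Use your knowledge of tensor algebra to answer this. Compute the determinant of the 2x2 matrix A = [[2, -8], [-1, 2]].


For a 2x2 matrix [[a, b], [c, d]], det = a*d - b*c.
a = 2, b = -8, c = -1, d = 2
a*d = 2 * 2 = 4
b*c = -8 * -1 = 8
det = 4 - 8 = -4

-4


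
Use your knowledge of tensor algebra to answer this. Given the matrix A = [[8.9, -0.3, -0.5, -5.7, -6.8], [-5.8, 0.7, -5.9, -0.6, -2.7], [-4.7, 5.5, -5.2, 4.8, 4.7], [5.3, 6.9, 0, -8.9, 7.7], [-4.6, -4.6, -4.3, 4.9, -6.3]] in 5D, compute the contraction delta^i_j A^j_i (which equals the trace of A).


The contraction (trace) of a rank-2 tensor is the sum of its diagonal elements.
Diagonal entries: A[1,1] = 8.9, A[2,2] = 0.7, A[3,3] = -5.2, A[4,4] = -8.9, A[5,5] = -6.3
Tr(A) = 8.9 + 0.7 + -5.2 + -8.9 + -6.3 = -10.8

-10.8


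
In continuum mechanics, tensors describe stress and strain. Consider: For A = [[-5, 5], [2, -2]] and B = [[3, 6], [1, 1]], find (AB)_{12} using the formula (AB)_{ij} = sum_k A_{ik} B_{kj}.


(AB)_{ij} = sum_k A_{ik} B_{kj}.
For i=1, j=2:
A_{11} * B_{12} = -5 * 6 = -30
A_{12} * B_{22} = 5 * 1 = 5
Sum = -30 + 5 = -25

-25


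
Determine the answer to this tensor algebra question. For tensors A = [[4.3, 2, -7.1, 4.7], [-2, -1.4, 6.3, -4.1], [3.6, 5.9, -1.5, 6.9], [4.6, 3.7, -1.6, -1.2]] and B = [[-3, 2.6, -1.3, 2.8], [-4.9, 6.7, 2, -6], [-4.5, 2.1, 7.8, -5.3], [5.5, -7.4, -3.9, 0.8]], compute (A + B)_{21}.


Tensor addition is component-wise: (A + B)_{ij} = A_{ij} + B_{ij}.
A_{21} = -2
B_{21} = -4.9
(A + B)_{21} = -2 + -4.9 = -6.9

-6.9


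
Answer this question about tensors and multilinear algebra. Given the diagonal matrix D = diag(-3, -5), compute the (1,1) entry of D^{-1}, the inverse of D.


For a diagonal matrix, the inverse has entries (D^{-1})_{ii} = 1/d_{ii}.
The diagonal entries are: d_{11} = -3, d_{22} = -5
We need (D^{-1})_{11} = 1/d_{11} = 1/-3 = -1/3

-1/3


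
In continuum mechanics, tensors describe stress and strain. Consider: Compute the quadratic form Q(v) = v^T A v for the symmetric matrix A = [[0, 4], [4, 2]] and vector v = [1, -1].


First compute Av:
(Av)_1 = 0*1 + 4*-1 = -4
(Av)_2 = 4*1 + 2*-1 = 2
Av = [-4, 2]
Then v^T (Av) = 1*-4 + -1*2
= -4 + -2 = -6

-6


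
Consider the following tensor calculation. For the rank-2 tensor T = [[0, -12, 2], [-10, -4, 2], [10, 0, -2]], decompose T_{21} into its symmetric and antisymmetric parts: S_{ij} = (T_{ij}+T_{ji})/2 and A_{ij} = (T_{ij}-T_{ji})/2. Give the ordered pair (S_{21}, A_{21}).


T_{21} = -10
T_{12} = -12
S_{21} = (-10 + -12)/2 = -22/2 = -11
A_{21} = (-10 - -12)/2 = 2/2 = 1
Check: S + A = -11 + 1 = -10 = T_{21}.

(-11, 1)


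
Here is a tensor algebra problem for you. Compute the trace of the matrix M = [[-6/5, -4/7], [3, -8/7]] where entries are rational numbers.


The trace is the sum of diagonal entries.
Diagonal: M[1,1] = -6/5, M[2,2] = -8/7
Tr(M) = -6/5 + -8/7
Computing step by step:
After adding M[1,1]: -6/5
After adding M[2,2]: -82/35
Tr(M) = -82/35

-82/35


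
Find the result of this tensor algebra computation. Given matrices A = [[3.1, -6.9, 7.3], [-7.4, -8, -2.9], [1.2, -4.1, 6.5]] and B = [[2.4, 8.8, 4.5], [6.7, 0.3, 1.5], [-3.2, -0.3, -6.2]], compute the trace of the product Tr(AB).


Tr(AB) = sum_i (AB)_{ii} where (AB)_{ii} = sum_k A_{ik} B_{ki}.
(AB)_{11} = 3.1*2.4 + -6.9*6.7 + 7.3*-3.2 = -62.15
(AB)_{22} = -7.4*8.8 + -8*0.3 + -2.9*-0.3 = -66.65
(AB)_{33} = 1.2*4.5 + -4.1*1.5 + 6.5*-6.2 = -41.05
Tr(AB) = -62.15 + -66.65 + -41.05 = -169.85

-169.85


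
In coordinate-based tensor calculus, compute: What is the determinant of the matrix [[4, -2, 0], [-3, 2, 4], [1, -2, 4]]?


Expanding along the first row, det(A) = a11*M_11 - a12*M_12 + a13*M_13, where M_1j is the (1,j) minor.
Minor M_11 = 2*4 - 4*-2 = 16
Minor M_12 = -3*4 - 4*1 = -16
Minor M_13 = -3*-2 - 2*1 = 4
det = 4*(16) - -2*(-16) + 0*(4)
    = 64 - 32 + 0
    = 32

32


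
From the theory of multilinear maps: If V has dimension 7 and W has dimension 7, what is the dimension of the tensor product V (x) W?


The dimension of a tensor product is the product of dimensions.
dim(V) = 7, dim(W) = 7
dim(V (x) W) = 7 * 7 = 49

49


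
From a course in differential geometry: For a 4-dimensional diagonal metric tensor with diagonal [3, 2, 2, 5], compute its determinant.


For a diagonal metric, the determinant is the product of diagonal entries.
Diagonal entries: 3, 2, 2, 5
det(g) = 3 * 2 * 2 * 5 = 60

60


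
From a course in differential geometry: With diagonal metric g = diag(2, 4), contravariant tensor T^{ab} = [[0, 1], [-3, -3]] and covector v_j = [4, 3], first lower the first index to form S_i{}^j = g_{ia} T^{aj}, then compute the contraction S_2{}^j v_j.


Step 1: lower the first index. For a diagonal metric, g_{ia} T^{aj} = g_{ii} T^{ij} (no sum on i).
g_{22} = 4
S_2{}^1 = 4 * T^{21} = 4 * -3 = -12
S_2{}^2 = 4 * T^{22} = 4 * -3 = -12
Step 2: contract S_2{}^j with v_j.
S_2{}^1 * v_1 = -12 * 4 = -48
S_2{}^2 * v_2 = -12 * 3 = -36
Result = -48 + -36 = -84

-84


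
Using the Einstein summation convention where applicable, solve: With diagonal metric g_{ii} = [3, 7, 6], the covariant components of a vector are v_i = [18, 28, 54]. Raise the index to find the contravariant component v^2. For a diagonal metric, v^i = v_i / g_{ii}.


To raise an index with a diagonal metric: v^i = v_i / g_{ii}.
For index 2: v_2 = 28, g_{22} = 7
v^2 = 28 / 7 = 4

4


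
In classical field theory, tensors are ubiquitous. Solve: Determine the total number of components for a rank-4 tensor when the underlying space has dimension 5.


The number of components of a rank-r tensor in d dimensions is d^r.
Here d = 5 and r = 4.
5^4 = 625

625


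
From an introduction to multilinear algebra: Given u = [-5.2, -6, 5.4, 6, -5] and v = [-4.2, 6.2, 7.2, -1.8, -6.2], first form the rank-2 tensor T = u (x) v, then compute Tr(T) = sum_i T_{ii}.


The outer product gives T_{ij} = u_i v_j.
The trace (contraction) is Tr(T) = sum_i T_{ii} = sum_i u_i v_i.
Diagonal entries:
T_{11} = u_1 * v_1 = -5.2 * -4.2 = 21.84
T_{22} = u_2 * v_2 = -6 * 6.2 = -37.2
T_{33} = u_3 * v_3 = 5.4 * 7.2 = 38.88
T_{44} = u_4 * v_4 = 6 * -1.8 = -10.8
T_{55} = u_5 * v_5 = -5 * -6.2 = 31
Tr(T) = 21.84 + -37.2 + 38.88 + -10.8 + 31 = 43.72

43.72


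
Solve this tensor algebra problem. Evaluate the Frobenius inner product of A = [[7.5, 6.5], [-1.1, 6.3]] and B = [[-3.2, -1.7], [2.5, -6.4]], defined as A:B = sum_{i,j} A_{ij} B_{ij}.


A:B = sum over all i,j of A_{ij} * B_{ij}.
Row 1: 7.5*-3.2=-24, 6.5*-1.7=-11.05 => row sum = -35.05
Row 2: -1.1*2.5=-2.75, 6.3*-6.4=-40.32 => row sum = -43.07
Total = -35.05 + -43.07 = -78.12

-78.12


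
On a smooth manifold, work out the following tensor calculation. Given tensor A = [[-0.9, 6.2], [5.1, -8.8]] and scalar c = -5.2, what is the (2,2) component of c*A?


Scalar multiplication: (cA)_{ij} = c * A_{ij}.
c = -5.2
A_{22} = -8.8
(cA)_{22} = -5.2 * -8.8 = 45.76

45.76


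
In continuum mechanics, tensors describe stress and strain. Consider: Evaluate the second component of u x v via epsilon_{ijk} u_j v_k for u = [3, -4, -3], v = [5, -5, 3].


(u x v)_2 = sum_{j,k} epsilon_{2jk} u_j v_k. Only permutations of (1,2,3) contribute; the two non-zero terms are:
eps_{213} u_1 v_3 = -1 * 3 * 3 = -9
eps_{231} u_3 v_1 = 1 * -3 * 5 = -15
(u x v)_2 = -24

-24


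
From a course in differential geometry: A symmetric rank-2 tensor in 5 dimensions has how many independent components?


A symmetric rank-2 tensor in d dimensions has d(d+1)/2 independent components.
d = 5
d(d+1)/2 = 5 * 6 / 2 = 30 / 2 = 15

15


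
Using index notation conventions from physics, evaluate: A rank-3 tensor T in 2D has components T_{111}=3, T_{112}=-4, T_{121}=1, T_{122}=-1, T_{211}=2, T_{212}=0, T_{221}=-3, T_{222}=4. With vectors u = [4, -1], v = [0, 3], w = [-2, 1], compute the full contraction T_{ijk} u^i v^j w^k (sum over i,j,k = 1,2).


S = sum over i,j,k of T_{ijk} u_i v_j w_k. Expanding all 8 terms:
T_{111}*u_1*v_1*w_1 = 3*4*0*-2 = 0  (running total: 0)
T_{112}*u_1*v_1*w_2 = -4*4*0*1 = 0  (running total: 0)
T_{121}*u_1*v_2*w_1 = 1*4*3*-2 = -24  (running total: -24)
T_{122}*u_1*v_2*w_2 = -1*4*3*1 = -12  (running total: -36)
T_{211}*u_2*v_1*w_1 = 2*-1*0*-2 = 0  (running total: -36)
T_{212}*u_2*v_1*w_2 = 0*-1*0*1 = 0  (running total: -36)
T_{221}*u_2*v_2*w_1 = -3*-1*3*-2 = -18  (running total: -54)
T_{222}*u_2*v_2*w_2 = 4*-1*3*1 = -12  (running total: -66)
S = -66

-66


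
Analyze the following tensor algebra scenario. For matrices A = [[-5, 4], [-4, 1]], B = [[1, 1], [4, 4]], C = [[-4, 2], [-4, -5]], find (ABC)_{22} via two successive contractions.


(ABC)_{22} = sum_m (AB)_{2m} C_{m2}. First compute row 2 of AB.
(AB)_{21} = -4*1 + 1*4 = 0
(AB)_{22} = -4*1 + 1*4 = 0
Now contract with column 2 of C:
(AB)_{21} * C_{12} = 0 * 2 = 0
(AB)_{22} * C_{22} = 0 * -5 = 0
(ABC)_{22} = 0 + 0 = 0

0


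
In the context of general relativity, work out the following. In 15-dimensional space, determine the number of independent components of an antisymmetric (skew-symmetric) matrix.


An antisymmetric rank-2 tensor satisfies A_{ij} = -A_{ji}, so diagonal entries are zero.
The independent components are the upper-triangular entries: C(n, 2) = n(n-1)/2.
n = 15
C(15, 2) = 15 * 14 / 2 = 210 / 2 = 105

105


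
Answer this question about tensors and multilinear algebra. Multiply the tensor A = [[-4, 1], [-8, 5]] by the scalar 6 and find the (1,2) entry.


Scalar multiplication: (cA)_{ij} = c * A_{ij}.
c = 6
A_{12} = 1
(cA)_{12} = 6 * 1 = 6

6


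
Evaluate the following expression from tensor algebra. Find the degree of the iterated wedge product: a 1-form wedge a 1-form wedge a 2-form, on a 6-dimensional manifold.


The degree of a wedge product is the sum of the degrees of the individual forms.
Degrees: 1, 1, 2
Total degree = 1 + 1 + 2 = 4

4


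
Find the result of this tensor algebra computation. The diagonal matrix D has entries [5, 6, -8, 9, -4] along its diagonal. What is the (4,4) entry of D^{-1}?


For a diagonal matrix, the inverse has entries (D^{-1})_{ii} = 1/d_{ii}.
The diagonal entries are: d_{11} = 5, d_{22} = 6, d_{33} = -8, d_{44} = 9, d_{55} = -4
We need (D^{-1})_{44} = 1/d_{44} = 1/9 = 1/9

1/9


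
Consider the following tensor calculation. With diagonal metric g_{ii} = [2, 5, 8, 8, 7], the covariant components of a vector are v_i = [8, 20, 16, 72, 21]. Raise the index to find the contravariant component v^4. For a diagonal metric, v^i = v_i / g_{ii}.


To raise an index with a diagonal metric: v^i = v_i / g_{ii}.
For index 4: v_4 = 72, g_{44} = 8
v^4 = 72 / 8 = 9

9


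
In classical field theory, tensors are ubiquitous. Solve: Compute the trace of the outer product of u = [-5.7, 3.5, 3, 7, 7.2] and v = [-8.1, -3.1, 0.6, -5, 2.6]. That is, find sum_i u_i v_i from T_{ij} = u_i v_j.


The outer product gives T_{ij} = u_i v_j.
The trace (contraction) is Tr(T) = sum_i T_{ii} = sum_i u_i v_i.
Diagonal entries:
T_{11} = u_1 * v_1 = -5.7 * -8.1 = 46.17
T_{22} = u_2 * v_2 = 3.5 * -3.1 = -10.85
T_{33} = u_3 * v_3 = 3 * 0.6 = 1.8
T_{44} = u_4 * v_4 = 7 * -5 = -35
T_{55} = u_5 * v_5 = 7.2 * 2.6 = 18.72
Tr(T) = 46.17 + -10.85 + 1.8 + -35 + 18.72 = 20.84

20.84


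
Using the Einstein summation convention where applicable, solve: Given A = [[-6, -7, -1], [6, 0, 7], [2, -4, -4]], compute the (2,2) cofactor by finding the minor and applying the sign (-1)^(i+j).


To find cofactor C_{22}, delete row 2 and column 2.
The resulting 2x2 submatrix is: [[-6, -1], [2, -4]]
Minor M_{22} = -6*-4 - -1*2
  = 24 - -2 = 26
Sign = (-1)^(2+2) = (-1)^4 = 1
Cofactor C_{22} = 1 * 26 = 26

26


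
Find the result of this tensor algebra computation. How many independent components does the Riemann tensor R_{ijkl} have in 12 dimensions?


The Riemann tensor in d dimensions has d^2(d^2 - 1)/12 independent components.
d = 12, so d^2 = 144
d^2 - 1 = 143
d^2(d^2 - 1) = 144 * 143 = 20592
Divide by 12: 20592 / 12 = 1716

1716


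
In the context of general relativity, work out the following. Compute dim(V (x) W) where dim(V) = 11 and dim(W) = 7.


The dimension of a tensor product is the product of dimensions.
dim(V) = 11, dim(W) = 7
dim(V (x) W) = 11 * 7 = 77

77


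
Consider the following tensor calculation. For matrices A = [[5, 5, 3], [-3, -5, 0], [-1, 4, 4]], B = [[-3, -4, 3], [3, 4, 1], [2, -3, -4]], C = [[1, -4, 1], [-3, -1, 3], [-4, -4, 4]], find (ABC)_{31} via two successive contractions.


(ABC)_{31} = sum_m (AB)_{3m} C_{m1}. First compute row 3 of AB.
(AB)_{31} = -1*-3 + 4*3 + 4*2 = 23
(AB)_{32} = -1*-4 + 4*4 + 4*-3 = 8
(AB)_{33} = -1*3 + 4*1 + 4*-4 = -15
Now contract with column 1 of C:
(AB)_{31} * C_{11} = 23 * 1 = 23
(AB)_{32} * C_{21} = 8 * -3 = -24
(AB)_{33} * C_{31} = -15 * -4 = 60
(ABC)_{31} = 23 + -24 + 60 = 59

59


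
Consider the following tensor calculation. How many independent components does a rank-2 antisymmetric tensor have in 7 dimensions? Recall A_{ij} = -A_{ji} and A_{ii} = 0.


An antisymmetric rank-2 tensor satisfies A_{ij} = -A_{ji}, so diagonal entries are zero.
The independent components are the upper-triangular entries: C(n, 2) = n(n-1)/2.
n = 7
C(7, 2) = 7 * 6 / 2 = 42 / 2 = 21

21


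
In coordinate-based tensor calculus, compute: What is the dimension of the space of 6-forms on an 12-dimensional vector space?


The dimension of the space of p-forms on an n-dimensional space is C(n, p).
n = 12, p = 6
C(12, 6) = 12! / (6! * 6!) = 924

924


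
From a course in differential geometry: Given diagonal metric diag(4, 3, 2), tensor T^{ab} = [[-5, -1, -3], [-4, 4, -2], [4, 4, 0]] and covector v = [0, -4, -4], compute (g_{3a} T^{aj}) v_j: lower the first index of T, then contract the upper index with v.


Step 1: lower the first index. For a diagonal metric, g_{ia} T^{aj} = g_{ii} T^{ij} (no sum on i).
g_{33} = 2
S_3{}^1 = 2 * T^{31} = 2 * 4 = 8
S_3{}^2 = 2 * T^{32} = 2 * 4 = 8
S_3{}^3 = 2 * T^{33} = 2 * 0 = 0
Step 2: contract S_3{}^j with v_j.
S_3{}^1 * v_1 = 8 * 0 = 0
S_3{}^2 * v_2 = 8 * -4 = -32
S_3{}^3 * v_3 = 0 * -4 = 0
Result = 0 + -32 + 0 = -32

-32


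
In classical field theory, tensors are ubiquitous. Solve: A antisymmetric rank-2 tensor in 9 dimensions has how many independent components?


A antisymmetric rank-2 tensor in d dimensions has d(d-1)/2 independent components.
d = 9
d(d-1)/2 = 9 * 8 / 2 = 72 / 2 = 36

36


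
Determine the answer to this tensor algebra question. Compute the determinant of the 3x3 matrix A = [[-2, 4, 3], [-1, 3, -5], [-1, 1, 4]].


Expanding along the first row, det(A) = a11*M_11 - a12*M_12 + a13*M_13, where M_1j is the (1,j) minor.
Minor M_11 = 3*4 - -5*1 = 17
Minor M_12 = -1*4 - -5*-1 = -9
Minor M_13 = -1*1 - 3*-1 = 2
det = -2*(17) - 4*(-9) + 3*(2)
    = -34 - -36 + 6
    = 8

8


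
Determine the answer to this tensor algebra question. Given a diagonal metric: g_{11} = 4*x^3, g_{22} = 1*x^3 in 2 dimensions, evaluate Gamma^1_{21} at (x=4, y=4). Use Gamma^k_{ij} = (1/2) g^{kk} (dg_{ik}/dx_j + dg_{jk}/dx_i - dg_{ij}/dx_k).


For a diagonal metric, Gamma^k_{ij} = (1/2) g^{kk} (dg_{ik}/dx_j + dg_{jk}/dx_i - dg_{ij}/dx_k).
The metric is diagonal, so g_{ab} = 0 for a != b.
At the given point: g_{11} = 256, g_{22} = 64
g^{11} = 1/256
dg_{21}/dx_1 = 0 (off-diagonal)
dg_{11}/dx_2 = dg_{11}/dx_2 = 0
dg_{21}/dx_1 = 0 (off-diagonal)
Numerator = 0 + 0 - 0 = 0
Gamma^1_{21} = 0 / (2 * 256) = 0

0


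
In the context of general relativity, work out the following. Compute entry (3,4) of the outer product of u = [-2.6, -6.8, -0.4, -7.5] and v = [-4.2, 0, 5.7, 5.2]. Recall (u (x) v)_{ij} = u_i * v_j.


The outer product entry T_{ij} = u_i * v_j.
We need i=3, j=4.
u_3 = -0.4, v_4 = 5.2
T_{3,4} = -0.4 * 5.2 = -2.08

-2.08


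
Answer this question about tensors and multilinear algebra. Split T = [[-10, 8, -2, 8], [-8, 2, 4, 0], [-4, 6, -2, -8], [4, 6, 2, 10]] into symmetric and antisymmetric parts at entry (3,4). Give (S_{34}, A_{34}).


T_{34} = -8
T_{43} = 2
S_{34} = (-8 + 2)/2 = -6/2 = -3
A_{34} = (-8 - 2)/2 = -10/2 = -5
Check: S + A = -3 + -5 = -8 = T_{34}.

(-3, -5)


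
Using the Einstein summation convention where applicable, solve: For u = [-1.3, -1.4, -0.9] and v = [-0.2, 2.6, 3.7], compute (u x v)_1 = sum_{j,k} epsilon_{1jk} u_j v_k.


(u x v)_1 = sum_{j,k} epsilon_{1jk} u_j v_k. Only permutations of (1,2,3) contribute; the two non-zero terms are:
eps_{123} u_2 v_3 = 1 * -1.4 * 3.7 = -5.18
eps_{132} u_3 v_2 = -1 * -0.9 * 2.6 = 2.34
(u x v)_1 = -2.84

-2.84


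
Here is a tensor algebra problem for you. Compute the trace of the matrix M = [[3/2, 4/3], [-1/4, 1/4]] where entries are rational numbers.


The trace is the sum of diagonal entries.
Diagonal: M[1,1] = 3/2, M[2,2] = 1/4
Tr(M) = 3/2 + 1/4
Computing step by step:
After adding M[1,1]: 3/2
After adding M[2,2]: 7/4
Tr(M) = 7/4

7/4


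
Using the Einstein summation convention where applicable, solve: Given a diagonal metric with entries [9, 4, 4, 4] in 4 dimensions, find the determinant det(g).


For a diagonal metric, the determinant is the product of diagonal entries.
Diagonal entries: 9, 4, 4, 4
det(g) = 9 * 4 * 4 * 4 = 576

576


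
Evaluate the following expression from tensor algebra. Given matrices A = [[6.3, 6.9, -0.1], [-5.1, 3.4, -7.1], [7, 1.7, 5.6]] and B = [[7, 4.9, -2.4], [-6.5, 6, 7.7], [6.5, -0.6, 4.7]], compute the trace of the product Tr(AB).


Tr(AB) = sum_i (AB)_{ii} where (AB)_{ii} = sum_k A_{ik} B_{ki}.
(AB)_{11} = 6.3*7 + 6.9*-6.5 + -0.1*6.5 = -1.4
(AB)_{22} = -5.1*4.9 + 3.4*6 + -7.1*-0.6 = -0.33
(AB)_{33} = 7*-2.4 + 1.7*7.7 + 5.6*4.7 = 22.61
Tr(AB) = -1.4 + -0.33 + 22.61 = 20.88

20.88


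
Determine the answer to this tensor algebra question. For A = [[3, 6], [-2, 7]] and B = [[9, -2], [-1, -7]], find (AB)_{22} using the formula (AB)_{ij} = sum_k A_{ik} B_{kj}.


(AB)_{ij} = sum_k A_{ik} B_{kj}.
For i=2, j=2:
A_{21} * B_{12} = -2 * -2 = 4
A_{22} * B_{22} = 7 * -7 = -49
Sum = 4 + -49 = -45

-45


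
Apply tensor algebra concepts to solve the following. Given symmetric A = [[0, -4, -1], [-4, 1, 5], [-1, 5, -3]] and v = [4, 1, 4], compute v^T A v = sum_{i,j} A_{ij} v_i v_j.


First compute Av:
(Av)_1 = 0*4 + -4*1 + -1*4 = -8
(Av)_2 = -4*4 + 1*1 + 5*4 = 5
(Av)_3 = -1*4 + 5*1 + -3*4 = -11
Av = [-8, 5, -11]
Then v^T (Av) = 4*-8 + 1*5 + 4*-11
= -32 + 5 + -44 = -71

-71


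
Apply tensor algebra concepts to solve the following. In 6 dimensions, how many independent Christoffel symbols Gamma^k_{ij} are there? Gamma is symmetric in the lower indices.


Christoffel symbols Gamma^k_{ij} are symmetric in i,j, so there are d * d(d+1)/2 independent symbols.
d = 6
d(d+1)/2 = 6 * 7 / 2 = 21
Total = 6 * 21 = 126

126


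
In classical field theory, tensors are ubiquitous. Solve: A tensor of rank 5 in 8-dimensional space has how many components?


The number of components of a rank-r tensor in d dimensions is d^r.
Here d = 8 and r = 5.
8^5 = 32768

32768


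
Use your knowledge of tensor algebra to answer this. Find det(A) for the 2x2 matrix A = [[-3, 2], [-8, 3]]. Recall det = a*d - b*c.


For a 2x2 matrix [[a, b], [c, d]], det = a*d - b*c.
a = -3, b = 2, c = -8, d = 3
a*d = -3 * 3 = -9
b*c = 2 * -8 = -16
det = -9 - -16 = 7

7


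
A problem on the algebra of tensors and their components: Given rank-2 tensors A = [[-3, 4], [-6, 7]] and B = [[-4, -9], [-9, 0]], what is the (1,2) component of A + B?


Tensor addition is component-wise: (A + B)_{ij} = A_{ij} + B_{ij}.
A_{12} = 4
B_{12} = -9
(A + B)_{12} = 4 + -9 = -5

-5


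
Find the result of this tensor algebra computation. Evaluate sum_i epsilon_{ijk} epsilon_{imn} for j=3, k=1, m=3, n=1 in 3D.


Using the identity: epsilon_{ijk} epsilon_{imn} = delta_{jm} delta_{kn} - delta_{jn} delta_{km}.
delta_{33} = 1
delta_{11} = 1
delta_{31} = 0
delta_{13} = 0
Result = 1 * 1 - 0 * 0 = 1 - 0 = 1

1


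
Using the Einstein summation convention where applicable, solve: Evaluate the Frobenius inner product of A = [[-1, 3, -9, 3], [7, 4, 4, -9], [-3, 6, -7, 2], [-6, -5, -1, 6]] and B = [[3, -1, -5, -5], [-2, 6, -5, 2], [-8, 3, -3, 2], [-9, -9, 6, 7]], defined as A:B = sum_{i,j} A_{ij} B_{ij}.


A:B = sum over all i,j of A_{ij} * B_{ij}.
Row 1: -1*3=-3, 3*-1=-3, -9*-5=45, 3*-5=-15 => row sum = 24
Row 2: 7*-2=-14, 4*6=24, 4*-5=-20, -9*2=-18 => row sum = -28
Row 3: -3*-8=24, 6*3=18, -7*-3=21, 2*2=4 => row sum = 67
Row 4: -6*-9=54, -5*-9=45, -1*6=-6, 6*7=42 => row sum = 135
Total = 24 + -28 + 67 + 135 = 198

198


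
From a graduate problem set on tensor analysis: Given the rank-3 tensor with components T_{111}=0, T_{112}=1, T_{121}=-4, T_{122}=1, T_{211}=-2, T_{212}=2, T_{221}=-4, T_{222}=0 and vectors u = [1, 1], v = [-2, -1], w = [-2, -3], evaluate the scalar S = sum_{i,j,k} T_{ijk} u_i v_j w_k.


S = sum over i,j,k of T_{ijk} u_i v_j w_k. Expanding all 8 terms:
T_{111}*u_1*v_1*w_1 = 0*1*-2*-2 = 0  (running total: 0)
T_{112}*u_1*v_1*w_2 = 1*1*-2*-3 = 6  (running total: 6)
T_{121}*u_1*v_2*w_1 = -4*1*-1*-2 = -8  (running total: -2)
T_{122}*u_1*v_2*w_2 = 1*1*-1*-3 = 3  (running total: 1)
T_{211}*u_2*v_1*w_1 = -2*1*-2*-2 = -8  (running total: -7)
T_{212}*u_2*v_1*w_2 = 2*1*-2*-3 = 12  (running total: 5)
T_{221}*u_2*v_2*w_1 = -4*1*-1*-2 = -8  (running total: -3)
T_{222}*u_2*v_2*w_2 = 0*1*-1*-3 = 0  (running total: -3)
S = -3

-3


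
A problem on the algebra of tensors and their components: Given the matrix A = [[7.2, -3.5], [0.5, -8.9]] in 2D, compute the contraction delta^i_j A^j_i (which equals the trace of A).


The contraction (trace) of a rank-2 tensor is the sum of its diagonal elements.
Diagonal entries: A[1,1] = 7.2, A[2,2] = -8.9
Tr(A) = 7.2 + -8.9 = -1.7

-1.7


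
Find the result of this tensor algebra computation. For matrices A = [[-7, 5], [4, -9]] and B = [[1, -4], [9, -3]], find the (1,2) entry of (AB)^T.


(AB)^T_{ij} = (AB)_{ji} = sum_k A_{jk} B_{ki}.
For i=1, j=2 we need (AB)_{21}:
A_{21} * B_{11} = 4 * 1 = 4
A_{22} * B_{21} = -9 * 9 = -81
Sum = 4 + -81 = -77

-77


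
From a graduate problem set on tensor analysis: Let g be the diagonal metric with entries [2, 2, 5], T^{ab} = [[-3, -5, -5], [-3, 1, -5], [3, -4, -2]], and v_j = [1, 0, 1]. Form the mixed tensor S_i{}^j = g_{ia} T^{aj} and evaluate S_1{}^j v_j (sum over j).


Step 1: lower the first index. For a diagonal metric, g_{ia} T^{aj} = g_{ii} T^{ij} (no sum on i).
g_{11} = 2
S_1{}^1 = 2 * T^{11} = 2 * -3 = -6
S_1{}^2 = 2 * T^{12} = 2 * -5 = -10
S_1{}^3 = 2 * T^{13} = 2 * -5 = -10
Step 2: contract S_1{}^j with v_j.
S_1{}^1 * v_1 = -6 * 1 = -6
S_1{}^2 * v_2 = -10 * 0 = 0
S_1{}^3 * v_3 = -10 * 1 = -10
Result = -6 + 0 + -10 = -16

-16


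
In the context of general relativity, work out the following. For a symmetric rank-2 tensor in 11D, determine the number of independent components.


A symmetric rank-2 tensor in d dimensions has d(d+1)/2 independent components.
d = 11
d(d+1)/2 = 11 * 12 / 2 = 132 / 2 = 66

66


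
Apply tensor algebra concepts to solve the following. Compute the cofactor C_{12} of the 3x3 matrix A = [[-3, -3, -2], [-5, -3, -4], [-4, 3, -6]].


To find cofactor C_{12}, delete row 1 and column 2.
The resulting 2x2 submatrix is: [[-5, -4], [-4, -6]]
Minor M_{12} = -5*-6 - -4*-4
  = 30 - 16 = 14
Sign = (-1)^(1+2) = (-1)^3 = -1
Cofactor C_{12} = -1 * 14 = -14

-14


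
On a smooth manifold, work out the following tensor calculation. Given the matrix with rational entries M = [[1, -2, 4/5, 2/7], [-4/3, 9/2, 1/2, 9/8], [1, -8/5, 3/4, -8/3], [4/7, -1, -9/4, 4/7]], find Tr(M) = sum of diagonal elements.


The trace is the sum of diagonal entries.
Diagonal: M[1,1] = 1, M[2,2] = 9/2, M[3,3] = 3/4, M[4,4] = 4/7
Tr(M) = 1 + 9/2 + 3/4 + 4/7
Computing step by step:
After adding M[1,1]: 1
After adding M[2,2]: 11/2
After adding M[3,3]: 25/4
After adding M[4,4]: 191/28
Tr(M) = 191/28

191/28


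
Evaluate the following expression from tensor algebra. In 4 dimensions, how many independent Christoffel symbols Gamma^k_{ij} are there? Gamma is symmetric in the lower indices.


Christoffel symbols Gamma^k_{ij} are symmetric in i,j, so there are d * d(d+1)/2 independent symbols.
d = 4
d(d+1)/2 = 4 * 5 / 2 = 10
Total = 4 * 10 = 40

40


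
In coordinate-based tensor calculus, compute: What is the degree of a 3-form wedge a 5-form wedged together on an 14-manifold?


The degree of a wedge product is the sum of the degrees of the individual forms.
Degrees: 3, 5
Total degree = 3 + 5 = 8

8


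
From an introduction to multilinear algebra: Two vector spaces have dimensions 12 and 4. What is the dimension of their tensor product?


The dimension of a tensor product is the product of dimensions.
dim(V) = 12, dim(W) = 4
dim(V (x) W) = 12 * 4 = 48

48


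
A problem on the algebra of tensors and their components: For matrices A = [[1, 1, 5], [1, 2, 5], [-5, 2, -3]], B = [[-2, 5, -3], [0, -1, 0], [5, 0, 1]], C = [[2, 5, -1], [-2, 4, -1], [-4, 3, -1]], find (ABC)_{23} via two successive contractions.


(ABC)_{23} = sum_m (AB)_{2m} C_{m3}. First compute row 2 of AB.
(AB)_{21} = 1*-2 + 2*0 + 5*5 = 23
(AB)_{22} = 1*5 + 2*-1 + 5*0 = 3
(AB)_{23} = 1*-3 + 2*0 + 5*1 = 2
Now contract with column 3 of C:
(AB)_{21} * C_{13} = 23 * -1 = -23
(AB)_{22} * C_{23} = 3 * -1 = -3
(AB)_{23} * C_{33} = 2 * -1 = -2
(ABC)_{23} = -23 + -3 + -2 = -28

-28


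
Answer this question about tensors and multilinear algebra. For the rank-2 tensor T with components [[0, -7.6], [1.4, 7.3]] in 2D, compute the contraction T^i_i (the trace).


The contraction (trace) of a rank-2 tensor is the sum of its diagonal elements.
Diagonal entries: A[1,1] = 0, A[2,2] = 7.3
Tr(A) = 0 + 7.3 = 7.3

7.3


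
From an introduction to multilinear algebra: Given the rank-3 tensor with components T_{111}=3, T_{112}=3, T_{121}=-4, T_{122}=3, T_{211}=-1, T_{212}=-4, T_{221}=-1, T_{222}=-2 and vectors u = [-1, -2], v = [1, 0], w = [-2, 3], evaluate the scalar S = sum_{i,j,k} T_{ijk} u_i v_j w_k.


S = sum over i,j,k of T_{ijk} u_i v_j w_k. Expanding all 8 terms:
T_{111}*u_1*v_1*w_1 = 3*-1*1*-2 = 6  (running total: 6)
T_{112}*u_1*v_1*w_2 = 3*-1*1*3 = -9  (running total: -3)
T_{121}*u_1*v_2*w_1 = -4*-1*0*-2 = 0  (running total: -3)
T_{122}*u_1*v_2*w_2 = 3*-1*0*3 = 0  (running total: -3)
T_{211}*u_2*v_1*w_1 = -1*-2*1*-2 = -4  (running total: -7)
T_{212}*u_2*v_1*w_2 = -4*-2*1*3 = 24  (running total: 17)
T_{221}*u_2*v_2*w_1 = -1*-2*0*-2 = 0  (running total: 17)
T_{222}*u_2*v_2*w_2 = -2*-2*0*3 = 0  (running total: 17)
S = 17

17


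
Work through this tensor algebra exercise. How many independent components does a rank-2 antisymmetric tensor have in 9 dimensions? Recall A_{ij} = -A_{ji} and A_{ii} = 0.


An antisymmetric rank-2 tensor satisfies A_{ij} = -A_{ji}, so diagonal entries are zero.
The independent components are the upper-triangular entries: C(n, 2) = n(n-1)/2.
n = 9
C(9, 2) = 9 * 8 / 2 = 72 / 2 = 36

36


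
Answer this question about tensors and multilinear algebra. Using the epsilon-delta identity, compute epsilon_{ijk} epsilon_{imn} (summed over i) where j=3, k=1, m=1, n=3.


Using the identity: epsilon_{ijk} epsilon_{imn} = delta_{jm} delta_{kn} - delta_{jn} delta_{km}.
delta_{31} = 0
delta_{13} = 0
delta_{33} = 1
delta_{11} = 1
Result = 0 * 0 - 1 * 1 = 0 - 1 = -1

-1


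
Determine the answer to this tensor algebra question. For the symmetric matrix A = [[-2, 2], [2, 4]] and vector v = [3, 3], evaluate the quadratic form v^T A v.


First compute Av:
(Av)_1 = -2*3 + 2*3 = 0
(Av)_2 = 2*3 + 4*3 = 18
Av = [0, 18]
Then v^T (Av) = 3*0 + 3*18
= 0 + 54 = 54

54


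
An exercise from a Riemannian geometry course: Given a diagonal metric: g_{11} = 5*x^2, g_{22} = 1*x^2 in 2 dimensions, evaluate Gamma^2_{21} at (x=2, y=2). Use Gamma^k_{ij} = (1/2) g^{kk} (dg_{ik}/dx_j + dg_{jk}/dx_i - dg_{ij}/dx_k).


For a diagonal metric, Gamma^k_{ij} = (1/2) g^{kk} (dg_{ik}/dx_j + dg_{jk}/dx_i - dg_{ij}/dx_k).
The metric is diagonal, so g_{ab} = 0 for a != b.
At the given point: g_{11} = 20, g_{22} = 4
g^{22} = 1/4
dg_{22}/dx_1 = dg_{22}/dx_1 = 4
dg_{12}/dx_2 = 0 (off-diagonal)
dg_{21}/dx_2 = 0 (off-diagonal)
Numerator = 4 + 0 - 0 = 4
Gamma^2_{21} = 4 / (2 * 4) = 1/2

1/2


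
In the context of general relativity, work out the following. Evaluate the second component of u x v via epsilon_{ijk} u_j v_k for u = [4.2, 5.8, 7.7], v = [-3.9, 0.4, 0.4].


(u x v)_2 = sum_{j,k} epsilon_{2jk} u_j v_k. Only permutations of (1,2,3) contribute; the two non-zero terms are:
eps_{213} u_1 v_3 = -1 * 4.2 * 0.4 = -1.68
eps_{231} u_3 v_1 = 1 * 7.7 * -3.9 = -30.03
(u x v)_2 = -31.71

-31.71


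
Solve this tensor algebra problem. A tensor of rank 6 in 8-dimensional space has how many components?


The number of components of a rank-r tensor in d dimensions is d^r.
Here d = 8 and r = 6.
8^6 = 262144

262144


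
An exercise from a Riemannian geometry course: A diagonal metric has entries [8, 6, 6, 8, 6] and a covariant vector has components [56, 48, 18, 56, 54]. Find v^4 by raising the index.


To raise an index with a diagonal metric: v^i = v_i / g_{ii}.
For index 4: v_4 = 56, g_{44} = 8
v^4 = 56 / 8 = 7

7


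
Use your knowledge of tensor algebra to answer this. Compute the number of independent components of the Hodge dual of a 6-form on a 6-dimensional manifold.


The Hodge dual of a p-form on an n-dimensional manifold is an (n-p)-form.
n = 6, p = 6, so dual degree = 6 - 6 = 0
The number of components is C(n, n-p) = C(6, 0) = 1

1


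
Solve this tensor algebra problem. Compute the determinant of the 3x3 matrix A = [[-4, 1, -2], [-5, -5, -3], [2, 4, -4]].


Expanding along the first row, det(A) = a11*M_11 - a12*M_12 + a13*M_13, where M_1j is the (1,j) minor.
Minor M_11 = -5*-4 - -3*4 = 32
Minor M_12 = -5*-4 - -3*2 = 26
Minor M_13 = -5*4 - -5*2 = -10
det = -4*(32) - 1*(26) + -2*(-10)
    = -128 - 26 + 20
    = -134

-134


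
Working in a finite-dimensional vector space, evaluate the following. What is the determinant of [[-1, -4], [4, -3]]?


For a 2x2 matrix [[a, b], [c, d]], det = a*d - b*c.
a = -1, b = -4, c = 4, d = -3
a*d = -1 * -3 = 3
b*c = -4 * 4 = -16
det = 3 - -16 = 19

19


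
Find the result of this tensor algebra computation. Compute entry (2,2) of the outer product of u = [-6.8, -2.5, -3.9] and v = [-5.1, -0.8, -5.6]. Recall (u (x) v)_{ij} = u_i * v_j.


The outer product entry T_{ij} = u_i * v_j.
We need i=2, j=2.
u_2 = -2.5, v_2 = -0.8
T_{2,2} = -2.5 * -0.8 = 2

2


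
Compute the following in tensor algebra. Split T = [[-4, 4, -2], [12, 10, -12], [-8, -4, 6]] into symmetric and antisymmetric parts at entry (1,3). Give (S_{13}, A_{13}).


T_{13} = -2
T_{31} = -8
S_{13} = (-2 + -8)/2 = -10/2 = -5
A_{13} = (-2 - -8)/2 = 6/2 = 3
Check: S + A = -5 + 3 = -2 = T_{13}.

(-5, 3)


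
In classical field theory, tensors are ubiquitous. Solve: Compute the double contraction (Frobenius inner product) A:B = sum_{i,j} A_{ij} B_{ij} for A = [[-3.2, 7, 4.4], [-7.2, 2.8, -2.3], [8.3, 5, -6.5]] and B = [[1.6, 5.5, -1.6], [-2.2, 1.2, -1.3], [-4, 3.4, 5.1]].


A:B = sum over all i,j of A_{ij} * B_{ij}.
Row 1: -3.2*1.6=-5.12, 7*5.5=38.5, 4.4*-1.6=-7.04 => row sum = 26.34
Row 2: -7.2*-2.2=15.84, 2.8*1.2=3.36, -2.3*-1.3=2.99 => row sum = 22.19
Row 3: 8.3*-4=-33.2, 5*3.4=17, -6.5*5.1=-33.15 => row sum = -49.35
Total = 26.34 + 22.19 + -49.35 = -0.82

-0.82


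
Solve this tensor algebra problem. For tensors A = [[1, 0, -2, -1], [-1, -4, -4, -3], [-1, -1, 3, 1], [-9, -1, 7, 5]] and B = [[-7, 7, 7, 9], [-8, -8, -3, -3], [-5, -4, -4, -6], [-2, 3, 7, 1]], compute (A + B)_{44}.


Tensor addition is component-wise: (A + B)_{ij} = A_{ij} + B_{ij}.
A_{44} = 5
B_{44} = 1
(A + B)_{44} = 5 + 1 = 6

6


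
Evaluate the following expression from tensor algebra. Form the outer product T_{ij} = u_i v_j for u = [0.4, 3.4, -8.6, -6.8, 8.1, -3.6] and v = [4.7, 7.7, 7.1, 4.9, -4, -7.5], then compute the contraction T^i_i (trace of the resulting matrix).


The outer product gives T_{ij} = u_i v_j.
The trace (contraction) is Tr(T) = sum_i T_{ii} = sum_i u_i v_i.
Diagonal entries:
T_{11} = u_1 * v_1 = 0.4 * 4.7 = 1.88
T_{22} = u_2 * v_2 = 3.4 * 7.7 = 26.18
T_{33} = u_3 * v_3 = -8.6 * 7.1 = -61.06
T_{44} = u_4 * v_4 = -6.8 * 4.9 = -33.32
T_{55} = u_5 * v_5 = 8.1 * -4 = -32.4
T_{66} = u_6 * v_6 = -3.6 * -7.5 = 27
Tr(T) = 1.88 + 26.18 + -61.06 + -33.32 + -32.4 + 27 = -71.72

-71.72


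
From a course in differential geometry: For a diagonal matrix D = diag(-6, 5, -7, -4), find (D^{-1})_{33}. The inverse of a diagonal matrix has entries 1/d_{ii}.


For a diagonal matrix, the inverse has entries (D^{-1})_{ii} = 1/d_{ii}.
The diagonal entries are: d_{11} = -6, d_{22} = 5, d_{33} = -7, d_{44} = -4
We need (D^{-1})_{33} = 1/d_{33} = 1/-7 = -1/7

-1/7


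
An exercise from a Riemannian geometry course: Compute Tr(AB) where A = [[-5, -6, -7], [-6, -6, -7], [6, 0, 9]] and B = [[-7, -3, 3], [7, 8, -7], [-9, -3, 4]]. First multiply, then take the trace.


Tr(AB) = sum_i (AB)_{ii} where (AB)_{ii} = sum_k A_{ik} B_{ki}.
(AB)_{11} = -5*-7 + -6*7 + -7*-9 = 56
(AB)_{22} = -6*-3 + -6*8 + -7*-3 = -9
(AB)_{33} = 6*3 + 0*-7 + 9*4 = 54
Tr(AB) = 56 + -9 + 54 = 101

101


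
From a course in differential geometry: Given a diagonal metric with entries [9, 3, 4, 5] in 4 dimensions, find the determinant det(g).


For a diagonal metric, the determinant is the product of diagonal entries.
Diagonal entries: 9, 3, 4, 5
det(g) = 9 * 3 * 4 * 5 = 540

540


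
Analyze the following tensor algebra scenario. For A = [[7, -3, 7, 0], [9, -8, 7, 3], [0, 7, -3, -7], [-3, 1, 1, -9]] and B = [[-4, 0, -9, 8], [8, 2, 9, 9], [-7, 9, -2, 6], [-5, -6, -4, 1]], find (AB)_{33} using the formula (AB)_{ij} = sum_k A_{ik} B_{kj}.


(AB)_{ij} = sum_k A_{ik} B_{kj}.
For i=3, j=3:
A_{31} * B_{13} = 0 * -9 = 0
A_{32} * B_{23} = 7 * 9 = 63
A_{33} * B_{33} = -3 * -2 = 6
A_{34} * B_{43} = -7 * -4 = 28
Sum = 0 + 63 + 6 + 28 = 97

97


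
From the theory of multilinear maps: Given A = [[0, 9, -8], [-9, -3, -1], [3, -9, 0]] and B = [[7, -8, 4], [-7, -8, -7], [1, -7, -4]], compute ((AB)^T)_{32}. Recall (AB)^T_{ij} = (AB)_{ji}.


(AB)^T_{ij} = (AB)_{ji} = sum_k A_{jk} B_{ki}.
For i=3, j=2 we need (AB)_{23}:
A_{21} * B_{13} = -9 * 4 = -36
A_{22} * B_{23} = -3 * -7 = 21
A_{23} * B_{33} = -1 * -4 = 4
Sum = -36 + 21 + 4 = -11

-11


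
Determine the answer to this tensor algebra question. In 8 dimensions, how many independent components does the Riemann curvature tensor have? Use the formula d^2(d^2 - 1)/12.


The Riemann tensor in d dimensions has d^2(d^2 - 1)/12 independent components.
d = 8, so d^2 = 64
d^2 - 1 = 63
d^2(d^2 - 1) = 64 * 63 = 4032
Divide by 12: 4032 / 12 = 336

336


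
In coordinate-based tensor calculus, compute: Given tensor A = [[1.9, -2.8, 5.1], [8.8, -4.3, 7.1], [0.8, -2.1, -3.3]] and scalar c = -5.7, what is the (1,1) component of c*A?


Scalar multiplication: (cA)_{ij} = c * A_{ij}.
c = -5.7
A_{11} = 1.9
(cA)_{11} = -5.7 * 1.9 = -10.83

-10.83


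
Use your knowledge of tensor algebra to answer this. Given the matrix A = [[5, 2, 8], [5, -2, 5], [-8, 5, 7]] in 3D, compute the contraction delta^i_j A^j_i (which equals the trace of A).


The contraction (trace) of a rank-2 tensor is the sum of its diagonal elements.
Diagonal entries: A[1,1] = 5, A[2,2] = -2, A[3,3] = 7
Tr(A) = 5 + -2 + 7 = 10

10
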